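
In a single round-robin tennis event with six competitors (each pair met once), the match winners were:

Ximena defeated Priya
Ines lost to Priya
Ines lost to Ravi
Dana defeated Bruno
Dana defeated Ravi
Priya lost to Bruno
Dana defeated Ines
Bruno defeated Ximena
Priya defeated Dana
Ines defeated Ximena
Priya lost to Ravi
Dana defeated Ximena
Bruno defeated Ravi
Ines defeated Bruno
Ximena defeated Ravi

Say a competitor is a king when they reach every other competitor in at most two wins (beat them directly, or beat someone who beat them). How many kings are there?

Bruno reaches everyone (king).
Ines cannot reach Dana in two steps.
Ximena cannot reach Bruno in two steps.
Dana reaches everyone (king).
Priya reaches everyone (king).
Ravi reaches everyone (king).
Kings: Bruno, Dana, Priya, Ravi — 4.

4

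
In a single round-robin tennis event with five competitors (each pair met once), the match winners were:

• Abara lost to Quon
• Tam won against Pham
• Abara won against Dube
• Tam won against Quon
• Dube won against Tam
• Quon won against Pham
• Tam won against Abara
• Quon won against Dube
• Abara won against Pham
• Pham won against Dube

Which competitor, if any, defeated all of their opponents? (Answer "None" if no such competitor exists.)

None

Highest win total is Tam with 3 (out of 4 possible).
Tam lost to Dube, so no competitor went undefeated.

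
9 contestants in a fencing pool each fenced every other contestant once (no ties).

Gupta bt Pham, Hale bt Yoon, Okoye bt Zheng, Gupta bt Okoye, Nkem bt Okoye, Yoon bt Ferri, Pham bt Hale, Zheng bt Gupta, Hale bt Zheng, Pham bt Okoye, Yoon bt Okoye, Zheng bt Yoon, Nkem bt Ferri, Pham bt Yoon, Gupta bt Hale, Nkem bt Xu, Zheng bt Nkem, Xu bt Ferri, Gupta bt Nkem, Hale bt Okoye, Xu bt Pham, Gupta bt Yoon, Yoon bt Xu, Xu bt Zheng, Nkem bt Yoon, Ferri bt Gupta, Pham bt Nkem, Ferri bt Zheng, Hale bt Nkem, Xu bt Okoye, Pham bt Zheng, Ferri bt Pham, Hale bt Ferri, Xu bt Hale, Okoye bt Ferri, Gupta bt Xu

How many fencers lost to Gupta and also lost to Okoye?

0

Gupta beat: Hale, Yoon, Nkem, Xu, Pham, Okoye.
Okoye beat: Ferri, Zheng.
No one was beaten by both.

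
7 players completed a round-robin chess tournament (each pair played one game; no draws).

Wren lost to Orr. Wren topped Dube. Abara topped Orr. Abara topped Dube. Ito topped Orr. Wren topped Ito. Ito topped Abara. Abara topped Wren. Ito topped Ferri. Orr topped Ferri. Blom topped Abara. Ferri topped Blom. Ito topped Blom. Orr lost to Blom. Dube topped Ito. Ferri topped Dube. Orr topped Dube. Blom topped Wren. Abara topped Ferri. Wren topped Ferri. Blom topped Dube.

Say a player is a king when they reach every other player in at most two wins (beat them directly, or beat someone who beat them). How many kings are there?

5

Abara reaches everyone (king).
Wren reaches everyone (king).
Orr cannot reach Abara in two steps.
Blom reaches everyone (king).
Ferri reaches everyone (king).
Ito reaches everyone (king).
Dube cannot reach Wren in two steps.
Kings: Abara, Wren, Blom, Ferri, Ito — 5.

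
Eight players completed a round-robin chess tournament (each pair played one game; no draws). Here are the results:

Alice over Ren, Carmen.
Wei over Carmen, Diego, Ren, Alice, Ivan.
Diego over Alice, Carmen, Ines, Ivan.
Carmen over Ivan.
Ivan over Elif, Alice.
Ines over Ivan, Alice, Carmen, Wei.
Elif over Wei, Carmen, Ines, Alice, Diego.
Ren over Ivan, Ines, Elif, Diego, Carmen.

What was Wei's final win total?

Wei's results: beat Carmen, Ivan, Ren, Diego, Alice; lost to Elif, Ines.
That is 5 wins.

5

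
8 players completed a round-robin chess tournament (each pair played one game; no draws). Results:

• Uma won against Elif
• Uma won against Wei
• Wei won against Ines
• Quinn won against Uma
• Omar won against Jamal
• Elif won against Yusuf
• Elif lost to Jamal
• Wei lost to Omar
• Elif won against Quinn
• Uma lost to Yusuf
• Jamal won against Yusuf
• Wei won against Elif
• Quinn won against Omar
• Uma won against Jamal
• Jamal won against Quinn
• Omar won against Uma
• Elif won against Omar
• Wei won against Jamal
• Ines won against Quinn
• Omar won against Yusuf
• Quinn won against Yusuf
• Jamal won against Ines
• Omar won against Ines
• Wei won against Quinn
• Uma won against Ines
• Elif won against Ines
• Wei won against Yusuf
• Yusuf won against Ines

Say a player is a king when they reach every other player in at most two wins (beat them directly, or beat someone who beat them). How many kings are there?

5

Wei reaches everyone (king).
Jamal cannot reach Wei in two steps.
Yusuf cannot reach Omar in two steps.
Ines cannot reach Wei, Jamal, Elif in two steps.
Elif reaches everyone (king).
Omar reaches everyone (king).
Quinn reaches everyone (king).
Uma reaches everyone (king).
Kings: Wei, Elif, Omar, Quinn, Uma — 5.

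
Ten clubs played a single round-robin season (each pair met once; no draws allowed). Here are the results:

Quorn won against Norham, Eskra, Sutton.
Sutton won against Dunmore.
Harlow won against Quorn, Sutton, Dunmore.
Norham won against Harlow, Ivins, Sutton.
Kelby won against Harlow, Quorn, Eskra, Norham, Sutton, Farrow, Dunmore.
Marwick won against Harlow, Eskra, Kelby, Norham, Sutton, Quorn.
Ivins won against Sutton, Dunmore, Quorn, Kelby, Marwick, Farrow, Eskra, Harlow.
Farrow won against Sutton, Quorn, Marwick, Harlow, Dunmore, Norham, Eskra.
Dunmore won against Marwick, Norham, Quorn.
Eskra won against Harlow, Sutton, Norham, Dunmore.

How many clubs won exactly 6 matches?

1

Win totals: Norham 3, Dunmore 3, Farrow 7, Quorn 3, Harlow 3, Kelby 7, Marwick 6, Ivins 8, Eskra 4, Sutton 1.
Exactly 6: Marwick — 1 club.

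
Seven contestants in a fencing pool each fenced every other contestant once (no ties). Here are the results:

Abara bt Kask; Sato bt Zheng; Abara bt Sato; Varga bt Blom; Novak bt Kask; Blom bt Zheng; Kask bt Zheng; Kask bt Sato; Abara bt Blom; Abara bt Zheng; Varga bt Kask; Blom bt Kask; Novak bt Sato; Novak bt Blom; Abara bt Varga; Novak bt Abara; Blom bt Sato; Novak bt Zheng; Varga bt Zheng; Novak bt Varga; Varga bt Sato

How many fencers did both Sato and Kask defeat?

1

Sato beat: Zheng.
Kask beat: Zheng, Sato.
Both beat: Zheng — 1.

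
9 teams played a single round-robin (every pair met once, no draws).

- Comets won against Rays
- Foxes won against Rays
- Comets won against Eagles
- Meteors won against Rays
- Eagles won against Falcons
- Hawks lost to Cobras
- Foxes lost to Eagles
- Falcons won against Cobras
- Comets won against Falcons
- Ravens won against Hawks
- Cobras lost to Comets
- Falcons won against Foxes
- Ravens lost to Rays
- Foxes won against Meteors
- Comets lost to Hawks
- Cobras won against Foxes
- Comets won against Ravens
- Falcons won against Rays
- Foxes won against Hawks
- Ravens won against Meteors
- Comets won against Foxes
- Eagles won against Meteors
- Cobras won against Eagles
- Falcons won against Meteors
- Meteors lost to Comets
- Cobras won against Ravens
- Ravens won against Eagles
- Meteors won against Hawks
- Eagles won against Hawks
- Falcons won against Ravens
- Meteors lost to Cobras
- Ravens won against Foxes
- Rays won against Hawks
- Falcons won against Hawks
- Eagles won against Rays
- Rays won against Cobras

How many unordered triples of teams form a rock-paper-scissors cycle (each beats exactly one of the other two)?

Win totals: Foxes 3, Cobras 5, Hawks 1, Eagles 5, Ravens 4, Rays 3, Comets 7, Falcons 6, Meteors 2.
A team with w wins dominates both others in C(w,2) triples; summing gives 3 + 10 + 0 + 10 + 6 + 3 + 21 + 15 + 1 = 69 transitive triples.
Total triples C(9,3) = 84, so cyclic triples = 84 − 69 = 15.

15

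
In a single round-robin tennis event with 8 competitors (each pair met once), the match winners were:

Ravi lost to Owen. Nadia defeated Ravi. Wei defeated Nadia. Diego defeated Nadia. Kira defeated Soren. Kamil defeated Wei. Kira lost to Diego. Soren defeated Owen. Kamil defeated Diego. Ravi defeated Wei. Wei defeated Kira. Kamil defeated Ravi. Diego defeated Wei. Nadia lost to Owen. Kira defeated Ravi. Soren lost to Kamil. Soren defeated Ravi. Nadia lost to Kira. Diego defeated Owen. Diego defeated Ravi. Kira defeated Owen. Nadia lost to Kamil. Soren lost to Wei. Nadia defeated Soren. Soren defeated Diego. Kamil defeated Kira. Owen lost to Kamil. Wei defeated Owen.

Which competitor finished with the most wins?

Kamil

Win totals: Soren 3, Ravi 1, Wei 4, Nadia 2, Diego 5, Kira 4, Owen 2, Kamil 7.
Kamil leads with 7 wins (next highest: 5).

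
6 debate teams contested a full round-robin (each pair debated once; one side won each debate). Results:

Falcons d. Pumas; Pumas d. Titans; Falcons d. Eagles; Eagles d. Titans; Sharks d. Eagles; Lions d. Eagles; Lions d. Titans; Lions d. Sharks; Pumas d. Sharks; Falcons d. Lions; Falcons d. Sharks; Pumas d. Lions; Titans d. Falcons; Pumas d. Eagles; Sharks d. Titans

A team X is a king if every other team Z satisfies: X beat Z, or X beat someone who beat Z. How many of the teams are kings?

Titans reaches everyone (king).
Lions cannot reach Pumas in two steps.
Pumas reaches everyone (king).
Eagles cannot reach Lions, Pumas, Sharks in two steps.
Falcons reaches everyone (king).
Sharks cannot reach Lions, Pumas in two steps.
Kings: Titans, Pumas, Falcons — 3.

3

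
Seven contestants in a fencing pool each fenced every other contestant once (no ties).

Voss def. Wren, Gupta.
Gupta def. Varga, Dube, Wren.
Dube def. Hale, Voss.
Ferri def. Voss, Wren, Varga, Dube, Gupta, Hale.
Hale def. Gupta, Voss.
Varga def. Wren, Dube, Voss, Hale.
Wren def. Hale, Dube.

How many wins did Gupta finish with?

3

Gupta's results: beat Wren, Varga, Dube; lost to Voss, Hale, Ferri.
That is 3 wins.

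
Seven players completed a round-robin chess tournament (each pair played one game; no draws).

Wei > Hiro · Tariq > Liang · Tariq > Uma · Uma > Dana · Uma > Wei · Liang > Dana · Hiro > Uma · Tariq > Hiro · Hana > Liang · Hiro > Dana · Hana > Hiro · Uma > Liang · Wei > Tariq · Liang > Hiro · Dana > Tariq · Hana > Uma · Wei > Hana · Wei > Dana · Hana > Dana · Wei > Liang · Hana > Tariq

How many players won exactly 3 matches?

Win totals: Uma 3, Hiro 2, Dana 1, Hana 5, Tariq 3, Wei 5, Liang 2.
Exactly 3: Uma, Tariq — 2 players.

2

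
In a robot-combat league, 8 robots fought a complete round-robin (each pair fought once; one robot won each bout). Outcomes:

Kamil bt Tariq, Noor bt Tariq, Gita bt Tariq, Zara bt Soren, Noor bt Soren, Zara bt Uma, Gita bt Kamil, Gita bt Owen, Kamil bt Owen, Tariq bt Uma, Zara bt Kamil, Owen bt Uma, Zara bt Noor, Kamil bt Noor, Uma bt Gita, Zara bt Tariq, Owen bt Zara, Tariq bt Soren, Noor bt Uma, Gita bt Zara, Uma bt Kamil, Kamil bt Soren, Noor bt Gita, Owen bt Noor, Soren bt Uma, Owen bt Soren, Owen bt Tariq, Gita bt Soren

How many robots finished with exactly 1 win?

Win totals: Gita 5, Zara 5, Noor 4, Tariq 2, Kamil 4, Soren 1, Owen 5, Uma 2.
Exactly 1: Soren — 1 robot.

1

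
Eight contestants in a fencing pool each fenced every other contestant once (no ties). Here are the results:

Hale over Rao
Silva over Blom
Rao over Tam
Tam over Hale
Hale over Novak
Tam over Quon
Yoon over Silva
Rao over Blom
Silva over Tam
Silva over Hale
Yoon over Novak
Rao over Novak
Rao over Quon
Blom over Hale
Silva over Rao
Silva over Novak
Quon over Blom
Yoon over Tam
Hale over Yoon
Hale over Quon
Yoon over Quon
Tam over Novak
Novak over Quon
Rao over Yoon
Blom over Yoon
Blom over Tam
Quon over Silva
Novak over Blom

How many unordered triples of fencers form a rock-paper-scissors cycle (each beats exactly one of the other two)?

Win totals: Yoon 4, Blom 3, Hale 4, Silva 5, Novak 2, Rao 5, Tam 3, Quon 2.
A fencer with w wins dominates both others in C(w,2) triples; summing gives 6 + 3 + 6 + 10 + 1 + 10 + 3 + 1 = 40 transitive triples.
Total triples C(8,3) = 56, so cyclic triples = 56 − 40 = 16.

16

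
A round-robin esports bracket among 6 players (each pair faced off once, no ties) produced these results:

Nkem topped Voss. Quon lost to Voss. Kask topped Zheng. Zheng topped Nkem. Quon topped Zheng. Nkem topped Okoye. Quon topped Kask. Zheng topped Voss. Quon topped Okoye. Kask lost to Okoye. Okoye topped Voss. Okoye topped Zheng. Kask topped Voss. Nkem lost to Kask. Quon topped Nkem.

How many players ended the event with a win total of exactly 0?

Win totals: Okoye 3, Kask 3, Quon 4, Nkem 2, Voss 1, Zheng 2.
No player has exactly 0 wins.

0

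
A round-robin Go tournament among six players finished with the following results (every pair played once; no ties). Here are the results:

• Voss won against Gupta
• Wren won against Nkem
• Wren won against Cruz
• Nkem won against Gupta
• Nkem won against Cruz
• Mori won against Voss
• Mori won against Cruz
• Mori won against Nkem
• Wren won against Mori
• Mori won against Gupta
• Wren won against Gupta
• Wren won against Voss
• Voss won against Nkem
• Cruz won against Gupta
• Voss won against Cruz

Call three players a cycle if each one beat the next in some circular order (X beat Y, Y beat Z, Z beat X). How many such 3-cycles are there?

0

Of the C(6,3) = 20 triples, the cyclic ones are: none.
That is 0.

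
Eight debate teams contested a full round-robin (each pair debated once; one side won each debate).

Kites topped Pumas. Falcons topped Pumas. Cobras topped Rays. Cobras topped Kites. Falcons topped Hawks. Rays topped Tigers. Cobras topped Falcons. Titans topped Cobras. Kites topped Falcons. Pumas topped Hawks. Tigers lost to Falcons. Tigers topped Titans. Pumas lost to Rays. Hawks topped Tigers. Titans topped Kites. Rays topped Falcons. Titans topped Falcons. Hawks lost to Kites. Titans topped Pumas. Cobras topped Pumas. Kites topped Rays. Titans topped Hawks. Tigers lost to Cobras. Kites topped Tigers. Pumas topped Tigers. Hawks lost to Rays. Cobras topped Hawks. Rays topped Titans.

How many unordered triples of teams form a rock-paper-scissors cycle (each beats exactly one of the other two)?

7

Win totals: Rays 5, Hawks 1, Tigers 1, Kites 5, Pumas 2, Falcons 3, Cobras 6, Titans 5.
A team with w wins dominates both others in C(w,2) triples; summing gives 10 + 0 + 0 + 10 + 1 + 3 + 15 + 10 = 49 transitive triples.
Total triples C(8,3) = 56, so cyclic triples = 56 − 49 = 7.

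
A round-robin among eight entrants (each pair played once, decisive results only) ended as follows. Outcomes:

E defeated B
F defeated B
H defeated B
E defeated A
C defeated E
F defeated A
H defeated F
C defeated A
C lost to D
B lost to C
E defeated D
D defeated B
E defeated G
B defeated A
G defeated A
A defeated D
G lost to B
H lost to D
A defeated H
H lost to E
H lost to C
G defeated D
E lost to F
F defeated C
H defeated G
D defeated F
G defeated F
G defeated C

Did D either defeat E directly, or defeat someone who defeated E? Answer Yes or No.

Yes

D did not beat E directly.
D beat B, C, F, H. Of those, C beat E.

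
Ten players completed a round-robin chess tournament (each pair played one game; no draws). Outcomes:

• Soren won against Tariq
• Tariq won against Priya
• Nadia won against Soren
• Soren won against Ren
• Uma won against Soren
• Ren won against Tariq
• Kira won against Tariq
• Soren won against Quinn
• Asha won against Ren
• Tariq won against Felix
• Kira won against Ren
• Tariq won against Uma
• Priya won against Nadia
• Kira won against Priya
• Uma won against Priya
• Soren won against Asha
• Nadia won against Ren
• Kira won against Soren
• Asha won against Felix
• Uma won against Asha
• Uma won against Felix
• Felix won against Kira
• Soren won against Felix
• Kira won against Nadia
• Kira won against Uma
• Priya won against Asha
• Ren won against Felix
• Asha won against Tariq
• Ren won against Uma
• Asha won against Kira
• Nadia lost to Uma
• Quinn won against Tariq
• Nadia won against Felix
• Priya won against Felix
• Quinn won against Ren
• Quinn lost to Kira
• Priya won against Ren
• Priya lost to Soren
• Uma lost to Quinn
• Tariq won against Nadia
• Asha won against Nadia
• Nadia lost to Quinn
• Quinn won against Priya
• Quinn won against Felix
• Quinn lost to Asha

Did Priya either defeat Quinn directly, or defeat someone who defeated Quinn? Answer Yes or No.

Priya did not beat Quinn directly.
Priya beat Asha, Felix, Ren, Nadia. Of those, Asha beat Quinn.

Yes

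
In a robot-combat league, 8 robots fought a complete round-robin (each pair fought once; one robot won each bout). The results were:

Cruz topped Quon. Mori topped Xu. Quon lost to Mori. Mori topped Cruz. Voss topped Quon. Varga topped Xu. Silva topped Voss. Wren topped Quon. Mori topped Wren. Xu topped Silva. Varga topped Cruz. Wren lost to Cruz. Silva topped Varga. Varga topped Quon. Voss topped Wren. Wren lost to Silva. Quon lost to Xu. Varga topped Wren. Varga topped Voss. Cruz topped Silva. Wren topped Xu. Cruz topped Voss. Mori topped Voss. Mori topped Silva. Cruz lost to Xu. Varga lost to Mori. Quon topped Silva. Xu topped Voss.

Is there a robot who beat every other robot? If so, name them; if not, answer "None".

Mori has 7 wins out of 7 opponents — a perfect record.

Mori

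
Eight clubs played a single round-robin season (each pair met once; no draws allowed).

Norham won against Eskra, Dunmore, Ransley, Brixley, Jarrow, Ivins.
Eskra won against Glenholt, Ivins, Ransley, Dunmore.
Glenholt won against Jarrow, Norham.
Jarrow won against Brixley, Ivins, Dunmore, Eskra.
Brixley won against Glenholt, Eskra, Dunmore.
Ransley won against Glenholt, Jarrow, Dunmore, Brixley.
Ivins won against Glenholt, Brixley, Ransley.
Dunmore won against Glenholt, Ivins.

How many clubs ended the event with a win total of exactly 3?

2

Win totals: Glenholt 2, Ivins 3, Dunmore 2, Brixley 3, Norham 6, Eskra 4, Ransley 4, Jarrow 4.
Exactly 3: Ivins, Brixley — 2 clubs.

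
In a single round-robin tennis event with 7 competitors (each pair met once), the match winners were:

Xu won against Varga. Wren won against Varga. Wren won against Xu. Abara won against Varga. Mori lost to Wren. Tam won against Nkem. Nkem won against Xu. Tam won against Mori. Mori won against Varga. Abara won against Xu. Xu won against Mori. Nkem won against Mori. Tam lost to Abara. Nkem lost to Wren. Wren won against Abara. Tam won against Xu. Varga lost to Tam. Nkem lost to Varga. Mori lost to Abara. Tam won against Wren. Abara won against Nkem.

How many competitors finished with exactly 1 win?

Win totals: Xu 2, Mori 1, Abara 5, Nkem 2, Tam 5, Varga 1, Wren 5.
Exactly 1: Mori, Varga — 2 competitors.

2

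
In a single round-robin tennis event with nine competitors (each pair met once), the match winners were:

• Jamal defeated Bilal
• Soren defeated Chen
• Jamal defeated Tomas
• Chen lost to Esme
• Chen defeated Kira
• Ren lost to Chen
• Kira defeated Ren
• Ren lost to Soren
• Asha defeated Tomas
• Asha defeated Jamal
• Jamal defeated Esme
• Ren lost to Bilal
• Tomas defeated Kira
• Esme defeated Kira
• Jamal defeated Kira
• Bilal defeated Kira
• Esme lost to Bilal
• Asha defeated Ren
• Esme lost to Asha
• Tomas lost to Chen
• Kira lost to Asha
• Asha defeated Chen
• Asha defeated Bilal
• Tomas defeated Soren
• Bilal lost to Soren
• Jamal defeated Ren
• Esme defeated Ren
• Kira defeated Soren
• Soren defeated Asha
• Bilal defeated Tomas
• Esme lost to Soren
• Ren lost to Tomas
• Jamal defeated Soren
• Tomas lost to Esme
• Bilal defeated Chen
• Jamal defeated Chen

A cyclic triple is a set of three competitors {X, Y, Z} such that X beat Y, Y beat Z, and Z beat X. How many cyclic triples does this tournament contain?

Win totals: Ren 0, Jamal 7, Tomas 3, Asha 7, Soren 5, Esme 4, Bilal 5, Chen 3, Kira 2.
A competitor with w wins dominates both others in C(w,2) triples; summing gives 0 + 21 + 3 + 21 + 10 + 6 + 10 + 3 + 1 = 75 transitive triples.
Total triples C(9,3) = 84, so cyclic triples = 84 − 75 = 9.

9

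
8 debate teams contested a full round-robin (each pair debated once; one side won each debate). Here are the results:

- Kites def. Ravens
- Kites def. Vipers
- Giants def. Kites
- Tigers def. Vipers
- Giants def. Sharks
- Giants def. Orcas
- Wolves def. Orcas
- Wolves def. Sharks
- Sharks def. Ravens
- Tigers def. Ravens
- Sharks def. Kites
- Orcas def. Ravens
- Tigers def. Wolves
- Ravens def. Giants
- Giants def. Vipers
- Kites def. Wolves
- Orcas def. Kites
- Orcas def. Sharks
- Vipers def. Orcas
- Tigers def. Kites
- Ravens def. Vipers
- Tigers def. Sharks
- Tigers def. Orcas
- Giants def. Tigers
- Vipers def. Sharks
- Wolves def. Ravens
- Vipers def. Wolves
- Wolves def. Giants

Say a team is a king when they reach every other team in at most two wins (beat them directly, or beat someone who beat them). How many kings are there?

4

Sharks cannot reach Tigers, Orcas in two steps.
Kites cannot reach Tigers in two steps.
Tigers reaches everyone (king).
Vipers cannot reach Tigers in two steps.
Orcas cannot reach Tigers in two steps.
Ravens reaches everyone (king).
Wolves reaches everyone (king).
Giants reaches everyone (king).
Kings: Tigers, Ravens, Wolves, Giants — 4.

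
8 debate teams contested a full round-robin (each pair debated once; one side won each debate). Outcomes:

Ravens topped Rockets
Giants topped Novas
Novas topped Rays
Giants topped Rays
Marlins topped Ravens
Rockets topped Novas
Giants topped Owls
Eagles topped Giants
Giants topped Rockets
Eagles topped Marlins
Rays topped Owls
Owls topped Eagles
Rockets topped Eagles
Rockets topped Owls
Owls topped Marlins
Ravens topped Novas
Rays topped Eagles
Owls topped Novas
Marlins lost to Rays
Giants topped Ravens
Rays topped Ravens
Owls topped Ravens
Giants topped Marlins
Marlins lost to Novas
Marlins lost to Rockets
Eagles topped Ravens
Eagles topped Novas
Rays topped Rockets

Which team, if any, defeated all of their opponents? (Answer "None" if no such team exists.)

None

Highest win total is Giants with 6 (out of 7 possible).
Giants lost to Eagles, so no team went undefeated.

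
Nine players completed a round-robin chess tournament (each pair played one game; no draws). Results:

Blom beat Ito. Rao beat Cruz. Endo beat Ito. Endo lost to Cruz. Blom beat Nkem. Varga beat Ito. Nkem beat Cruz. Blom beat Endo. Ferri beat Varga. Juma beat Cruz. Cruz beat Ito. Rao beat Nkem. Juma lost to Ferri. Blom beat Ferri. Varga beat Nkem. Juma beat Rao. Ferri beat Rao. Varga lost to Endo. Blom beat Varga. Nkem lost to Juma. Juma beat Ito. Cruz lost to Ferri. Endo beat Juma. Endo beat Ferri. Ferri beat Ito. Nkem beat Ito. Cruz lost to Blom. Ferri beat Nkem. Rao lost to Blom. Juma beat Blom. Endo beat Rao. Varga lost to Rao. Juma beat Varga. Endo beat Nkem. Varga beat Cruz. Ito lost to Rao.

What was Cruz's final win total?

2

Cruz's results: beat Endo, Ito; lost to Varga, Blom, Juma, Nkem, Ferri, Rao.
That is 2 wins.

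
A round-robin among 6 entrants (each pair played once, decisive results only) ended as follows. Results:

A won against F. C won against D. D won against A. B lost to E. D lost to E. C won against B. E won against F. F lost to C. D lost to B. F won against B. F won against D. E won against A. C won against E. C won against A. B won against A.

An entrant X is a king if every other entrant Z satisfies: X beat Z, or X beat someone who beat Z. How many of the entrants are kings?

A cannot reach C, E in two steps.
B cannot reach C, E in two steps.
C reaches everyone (king).
D cannot reach B, C, E in two steps.
E cannot reach C in two steps.
F cannot reach C, E in two steps.
Kings: C — 1.

1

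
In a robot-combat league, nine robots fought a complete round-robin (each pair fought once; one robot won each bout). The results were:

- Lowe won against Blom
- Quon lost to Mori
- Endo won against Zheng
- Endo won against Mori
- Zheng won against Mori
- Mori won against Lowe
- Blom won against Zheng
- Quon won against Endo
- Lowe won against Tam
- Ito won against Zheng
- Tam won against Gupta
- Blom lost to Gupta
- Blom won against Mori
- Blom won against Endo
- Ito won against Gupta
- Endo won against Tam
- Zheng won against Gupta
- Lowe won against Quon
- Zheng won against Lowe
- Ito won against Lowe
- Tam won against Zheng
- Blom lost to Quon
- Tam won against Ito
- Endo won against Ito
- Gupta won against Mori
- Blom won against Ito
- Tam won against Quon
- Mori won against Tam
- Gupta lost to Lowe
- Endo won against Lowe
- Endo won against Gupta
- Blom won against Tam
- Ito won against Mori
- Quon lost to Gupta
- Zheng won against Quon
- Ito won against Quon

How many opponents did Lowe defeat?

4

Lowe's results: beat Tam, Quon, Gupta, Blom; lost to Endo, Mori, Ito, Zheng.
That is 4 wins.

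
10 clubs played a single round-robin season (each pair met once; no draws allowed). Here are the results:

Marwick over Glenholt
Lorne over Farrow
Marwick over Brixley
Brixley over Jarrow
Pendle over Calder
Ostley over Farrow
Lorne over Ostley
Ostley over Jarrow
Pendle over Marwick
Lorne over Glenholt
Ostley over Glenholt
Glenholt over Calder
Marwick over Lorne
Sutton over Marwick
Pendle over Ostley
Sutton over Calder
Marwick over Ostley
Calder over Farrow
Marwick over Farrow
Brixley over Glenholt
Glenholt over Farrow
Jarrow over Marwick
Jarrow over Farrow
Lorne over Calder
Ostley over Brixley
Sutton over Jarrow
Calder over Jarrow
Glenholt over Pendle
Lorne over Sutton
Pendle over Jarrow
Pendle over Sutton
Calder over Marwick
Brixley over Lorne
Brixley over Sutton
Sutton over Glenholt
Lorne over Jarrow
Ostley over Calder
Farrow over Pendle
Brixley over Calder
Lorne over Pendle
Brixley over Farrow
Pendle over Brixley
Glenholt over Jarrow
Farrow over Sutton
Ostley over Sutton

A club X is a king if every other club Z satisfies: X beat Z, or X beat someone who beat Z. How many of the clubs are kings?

Ostley reaches everyone (king).
Sutton reaches everyone (king).
Brixley reaches everyone (king).
Marwick reaches everyone (king).
Glenholt cannot reach Lorne in two steps.
Farrow cannot reach Lorne in two steps.
Pendle reaches everyone (king).
Calder reaches everyone (king).
Jarrow cannot reach Calder in two steps.
Lorne reaches everyone (king).
Kings: Ostley, Sutton, Brixley, Marwick, Pendle, Calder, Lorne — 7.

7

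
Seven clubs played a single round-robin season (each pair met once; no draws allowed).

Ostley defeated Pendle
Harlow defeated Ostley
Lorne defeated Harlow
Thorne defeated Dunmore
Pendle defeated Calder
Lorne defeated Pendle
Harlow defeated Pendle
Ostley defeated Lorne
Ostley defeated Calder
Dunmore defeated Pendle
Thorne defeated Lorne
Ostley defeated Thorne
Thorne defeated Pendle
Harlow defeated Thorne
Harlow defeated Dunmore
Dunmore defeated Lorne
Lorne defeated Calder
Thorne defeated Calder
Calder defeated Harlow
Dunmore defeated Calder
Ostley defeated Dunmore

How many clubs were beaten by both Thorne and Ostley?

Thorne beat: Lorne, Pendle, Dunmore, Calder.
Ostley beat: Lorne, Pendle, Dunmore, Calder, Thorne.
Both beat: Lorne, Pendle, Dunmore, Calder — 4.

4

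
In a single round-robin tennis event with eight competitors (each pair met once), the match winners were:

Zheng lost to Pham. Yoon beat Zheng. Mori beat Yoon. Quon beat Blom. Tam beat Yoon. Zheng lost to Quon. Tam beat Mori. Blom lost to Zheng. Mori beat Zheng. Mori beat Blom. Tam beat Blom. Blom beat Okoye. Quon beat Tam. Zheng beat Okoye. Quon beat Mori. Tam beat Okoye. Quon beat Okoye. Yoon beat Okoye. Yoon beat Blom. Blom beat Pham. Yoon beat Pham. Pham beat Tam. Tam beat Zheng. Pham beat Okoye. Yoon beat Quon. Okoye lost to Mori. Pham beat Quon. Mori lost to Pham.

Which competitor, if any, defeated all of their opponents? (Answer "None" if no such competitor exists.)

Highest win total is Yoon with 5 (out of 7 possible).
Yoon lost to Tam, Mori, so no competitor went undefeated.

None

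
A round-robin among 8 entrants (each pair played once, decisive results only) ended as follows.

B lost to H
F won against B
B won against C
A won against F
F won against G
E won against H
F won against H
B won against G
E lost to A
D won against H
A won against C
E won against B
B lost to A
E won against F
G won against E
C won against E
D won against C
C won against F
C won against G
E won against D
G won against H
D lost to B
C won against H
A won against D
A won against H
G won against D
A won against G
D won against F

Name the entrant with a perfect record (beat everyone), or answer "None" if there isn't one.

A has 7 wins out of 7 opponents — a perfect record.

A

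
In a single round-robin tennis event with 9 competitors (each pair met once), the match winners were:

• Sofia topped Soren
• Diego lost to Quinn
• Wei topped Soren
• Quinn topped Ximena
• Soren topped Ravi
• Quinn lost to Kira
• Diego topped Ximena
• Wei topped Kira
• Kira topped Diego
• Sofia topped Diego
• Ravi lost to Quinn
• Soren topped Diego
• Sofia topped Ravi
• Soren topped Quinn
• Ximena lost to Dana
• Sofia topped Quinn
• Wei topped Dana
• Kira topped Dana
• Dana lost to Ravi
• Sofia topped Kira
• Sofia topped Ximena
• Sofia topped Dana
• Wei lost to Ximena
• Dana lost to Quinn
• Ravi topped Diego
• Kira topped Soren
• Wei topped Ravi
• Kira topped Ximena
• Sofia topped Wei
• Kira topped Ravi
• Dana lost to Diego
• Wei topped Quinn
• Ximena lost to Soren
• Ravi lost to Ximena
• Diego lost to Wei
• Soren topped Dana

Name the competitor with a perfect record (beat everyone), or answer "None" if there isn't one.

Sofia has 8 wins out of 8 opponents — a perfect record.

Sofia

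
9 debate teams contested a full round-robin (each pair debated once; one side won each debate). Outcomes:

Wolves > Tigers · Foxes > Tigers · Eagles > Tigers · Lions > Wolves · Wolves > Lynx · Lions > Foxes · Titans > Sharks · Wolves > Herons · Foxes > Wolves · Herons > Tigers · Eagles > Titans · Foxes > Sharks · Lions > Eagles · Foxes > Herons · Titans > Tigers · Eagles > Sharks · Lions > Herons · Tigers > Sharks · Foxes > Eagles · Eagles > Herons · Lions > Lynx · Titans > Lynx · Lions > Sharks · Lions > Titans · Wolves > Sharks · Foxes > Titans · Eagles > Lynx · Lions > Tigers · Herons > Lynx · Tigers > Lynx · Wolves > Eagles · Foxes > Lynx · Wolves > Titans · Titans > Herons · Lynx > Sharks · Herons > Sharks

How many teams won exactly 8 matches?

1

Win totals: Sharks 0, Lions 8, Herons 3, Foxes 7, Eagles 5, Lynx 1, Wolves 6, Titans 4, Tigers 2.
Exactly 8: Lions — 1 team.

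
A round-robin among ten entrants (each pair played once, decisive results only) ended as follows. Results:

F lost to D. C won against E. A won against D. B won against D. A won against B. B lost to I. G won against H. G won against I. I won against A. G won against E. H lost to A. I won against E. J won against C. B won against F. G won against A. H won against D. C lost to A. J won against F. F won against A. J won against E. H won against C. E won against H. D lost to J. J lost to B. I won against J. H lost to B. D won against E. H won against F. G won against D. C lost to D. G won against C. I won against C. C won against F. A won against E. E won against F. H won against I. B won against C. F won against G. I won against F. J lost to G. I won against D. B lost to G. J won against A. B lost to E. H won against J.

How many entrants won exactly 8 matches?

Win totals: A 5, B 5, C 2, D 3, E 3, F 2, G 8, H 5, I 7, J 5.
Exactly 8: G — 1 entrant.

1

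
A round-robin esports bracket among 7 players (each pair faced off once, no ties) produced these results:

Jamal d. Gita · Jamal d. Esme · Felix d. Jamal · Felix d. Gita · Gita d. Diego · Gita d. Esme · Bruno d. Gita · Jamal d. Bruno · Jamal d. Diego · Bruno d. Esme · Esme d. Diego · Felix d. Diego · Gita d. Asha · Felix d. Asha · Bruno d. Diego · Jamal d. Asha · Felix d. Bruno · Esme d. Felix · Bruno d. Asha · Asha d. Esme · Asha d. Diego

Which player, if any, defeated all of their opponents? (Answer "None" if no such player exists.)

None

Highest win total is Jamal with 5 (out of 6 possible).
Jamal lost to Felix, so no player went undefeated.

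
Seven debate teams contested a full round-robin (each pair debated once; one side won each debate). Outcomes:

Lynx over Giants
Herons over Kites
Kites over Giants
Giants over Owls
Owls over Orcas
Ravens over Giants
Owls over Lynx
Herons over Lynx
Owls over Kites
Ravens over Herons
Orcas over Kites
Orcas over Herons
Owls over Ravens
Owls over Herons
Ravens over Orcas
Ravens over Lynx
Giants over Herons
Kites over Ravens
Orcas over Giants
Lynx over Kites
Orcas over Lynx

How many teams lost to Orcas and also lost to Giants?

1

Orcas beat: Kites, Herons, Giants, Lynx.
Giants beat: Owls, Herons.
Both beat: Herons — 1.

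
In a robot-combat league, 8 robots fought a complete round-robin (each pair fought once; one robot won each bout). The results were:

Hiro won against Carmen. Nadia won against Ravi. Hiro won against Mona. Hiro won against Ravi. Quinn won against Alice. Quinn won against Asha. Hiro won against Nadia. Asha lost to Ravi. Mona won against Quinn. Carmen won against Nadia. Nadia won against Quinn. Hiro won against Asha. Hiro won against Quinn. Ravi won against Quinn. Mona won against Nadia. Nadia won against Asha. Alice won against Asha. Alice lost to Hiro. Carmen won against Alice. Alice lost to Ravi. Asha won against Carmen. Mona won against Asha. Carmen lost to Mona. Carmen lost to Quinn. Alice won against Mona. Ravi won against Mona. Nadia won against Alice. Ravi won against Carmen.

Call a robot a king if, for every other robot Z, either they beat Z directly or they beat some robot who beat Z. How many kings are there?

1

Carmen cannot reach Hiro in two steps.
Asha cannot reach Hiro, Quinn, Ravi, Mona in two steps.
Hiro reaches everyone (king).
Nadia cannot reach Hiro in two steps.
Quinn cannot reach Hiro, Ravi in two steps.
Ravi cannot reach Hiro in two steps.
Mona cannot reach Hiro in two steps.
Alice cannot reach Hiro, Ravi in two steps.
Kings: Hiro — 1.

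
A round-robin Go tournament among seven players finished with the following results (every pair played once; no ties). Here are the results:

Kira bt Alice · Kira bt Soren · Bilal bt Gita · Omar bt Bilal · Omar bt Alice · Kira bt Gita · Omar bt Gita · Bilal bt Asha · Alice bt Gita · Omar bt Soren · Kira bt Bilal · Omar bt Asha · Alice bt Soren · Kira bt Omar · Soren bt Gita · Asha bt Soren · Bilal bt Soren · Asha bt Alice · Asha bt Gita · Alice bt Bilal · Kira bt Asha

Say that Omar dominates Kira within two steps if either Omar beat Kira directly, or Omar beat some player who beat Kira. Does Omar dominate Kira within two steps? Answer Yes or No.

Omar did not beat Kira directly.
Omar beat Soren, Alice, Gita, Bilal, Asha, but each of them lost to Kira. No two-step path.

No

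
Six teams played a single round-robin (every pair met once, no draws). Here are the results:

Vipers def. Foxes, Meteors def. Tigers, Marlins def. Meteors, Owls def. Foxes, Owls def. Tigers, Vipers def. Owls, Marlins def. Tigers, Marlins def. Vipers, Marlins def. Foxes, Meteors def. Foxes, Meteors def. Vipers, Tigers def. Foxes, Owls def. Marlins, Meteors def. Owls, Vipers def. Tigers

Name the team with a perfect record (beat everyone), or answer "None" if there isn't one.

None

Highest win total is Meteors with 4 (out of 5 possible).
Meteors lost to Marlins, so no team went undefeated.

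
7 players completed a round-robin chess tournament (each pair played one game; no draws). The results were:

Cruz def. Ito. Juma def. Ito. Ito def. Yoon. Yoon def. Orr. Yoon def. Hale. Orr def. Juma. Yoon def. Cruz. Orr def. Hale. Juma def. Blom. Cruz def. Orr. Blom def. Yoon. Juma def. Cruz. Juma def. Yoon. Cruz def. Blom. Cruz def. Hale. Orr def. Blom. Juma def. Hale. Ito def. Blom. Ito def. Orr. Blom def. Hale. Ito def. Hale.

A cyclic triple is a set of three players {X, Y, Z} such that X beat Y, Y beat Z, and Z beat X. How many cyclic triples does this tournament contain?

Win totals: Blom 2, Yoon 3, Cruz 4, Juma 5, Ito 4, Orr 3, Hale 0.
A player with w wins dominates both others in C(w,2) triples; summing gives 1 + 3 + 6 + 10 + 6 + 3 + 0 = 29 transitive triples.
Total triples C(7,3) = 35, so cyclic triples = 35 − 29 = 6.

6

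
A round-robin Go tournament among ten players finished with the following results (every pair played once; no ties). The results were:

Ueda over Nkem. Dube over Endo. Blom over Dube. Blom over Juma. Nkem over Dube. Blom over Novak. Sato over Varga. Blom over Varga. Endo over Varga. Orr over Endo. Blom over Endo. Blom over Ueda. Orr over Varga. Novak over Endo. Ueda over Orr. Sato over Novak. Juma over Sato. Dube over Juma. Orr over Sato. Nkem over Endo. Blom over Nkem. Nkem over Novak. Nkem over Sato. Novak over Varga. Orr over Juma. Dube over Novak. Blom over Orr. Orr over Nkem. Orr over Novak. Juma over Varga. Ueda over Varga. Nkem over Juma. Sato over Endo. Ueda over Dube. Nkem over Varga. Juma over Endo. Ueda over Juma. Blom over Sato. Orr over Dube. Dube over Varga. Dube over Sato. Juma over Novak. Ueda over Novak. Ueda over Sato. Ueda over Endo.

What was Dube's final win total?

5

Dube's results: beat Varga, Sato, Novak, Juma, Endo; lost to Orr, Blom, Nkem, Ueda.
That is 5 wins.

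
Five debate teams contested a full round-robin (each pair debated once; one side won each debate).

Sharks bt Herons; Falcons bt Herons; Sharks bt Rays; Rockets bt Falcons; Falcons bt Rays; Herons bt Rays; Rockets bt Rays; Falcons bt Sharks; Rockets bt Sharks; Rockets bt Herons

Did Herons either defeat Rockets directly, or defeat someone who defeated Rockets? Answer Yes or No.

Herons did not beat Rockets directly.
Herons beat Rays, but each of them lost to Rockets. No two-step path.

No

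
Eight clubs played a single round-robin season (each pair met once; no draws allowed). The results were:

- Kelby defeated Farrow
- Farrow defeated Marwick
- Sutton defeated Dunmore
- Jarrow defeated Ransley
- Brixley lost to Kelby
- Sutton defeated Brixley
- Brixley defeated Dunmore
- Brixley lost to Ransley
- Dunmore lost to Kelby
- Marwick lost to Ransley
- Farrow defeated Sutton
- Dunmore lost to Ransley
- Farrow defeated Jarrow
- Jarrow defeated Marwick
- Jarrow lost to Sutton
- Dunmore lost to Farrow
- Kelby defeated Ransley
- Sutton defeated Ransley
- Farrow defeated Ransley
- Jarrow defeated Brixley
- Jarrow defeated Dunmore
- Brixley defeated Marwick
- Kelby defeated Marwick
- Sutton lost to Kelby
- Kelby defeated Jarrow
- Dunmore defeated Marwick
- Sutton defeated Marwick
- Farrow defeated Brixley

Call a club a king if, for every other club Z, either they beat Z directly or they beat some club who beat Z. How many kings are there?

Farrow cannot reach Kelby in two steps.
Brixley cannot reach Farrow, Sutton, Jarrow, Kelby, Ransley in two steps.
Dunmore cannot reach Farrow, Brixley, Sutton, Jarrow, Kelby, Ransley in two steps.
Sutton cannot reach Farrow, Kelby in two steps.
Jarrow cannot reach Farrow, Sutton, Kelby in two steps.
Marwick cannot reach Farrow, Brixley, Dunmore, Sutton, Jarrow, Kelby, Ransley in two steps.
Kelby reaches everyone (king).
Ransley cannot reach Farrow, Sutton, Jarrow, Kelby in two steps.
Kings: Kelby — 1.

1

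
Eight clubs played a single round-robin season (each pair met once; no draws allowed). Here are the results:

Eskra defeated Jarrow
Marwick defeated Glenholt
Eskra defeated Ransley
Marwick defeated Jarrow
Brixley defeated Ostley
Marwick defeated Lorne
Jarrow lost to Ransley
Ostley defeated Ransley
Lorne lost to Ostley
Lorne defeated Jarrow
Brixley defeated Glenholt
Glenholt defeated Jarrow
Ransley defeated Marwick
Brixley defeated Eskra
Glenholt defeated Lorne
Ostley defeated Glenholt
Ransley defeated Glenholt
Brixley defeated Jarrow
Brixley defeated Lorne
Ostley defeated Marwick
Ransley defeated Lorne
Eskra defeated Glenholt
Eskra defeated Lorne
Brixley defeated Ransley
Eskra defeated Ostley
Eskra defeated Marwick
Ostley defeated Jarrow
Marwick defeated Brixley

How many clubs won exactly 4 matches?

Win totals: Glenholt 2, Ostley 5, Jarrow 0, Brixley 6, Lorne 1, Marwick 4, Ransley 4, Eskra 6.
Exactly 4: Marwick, Ransley — 2 clubs.

2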